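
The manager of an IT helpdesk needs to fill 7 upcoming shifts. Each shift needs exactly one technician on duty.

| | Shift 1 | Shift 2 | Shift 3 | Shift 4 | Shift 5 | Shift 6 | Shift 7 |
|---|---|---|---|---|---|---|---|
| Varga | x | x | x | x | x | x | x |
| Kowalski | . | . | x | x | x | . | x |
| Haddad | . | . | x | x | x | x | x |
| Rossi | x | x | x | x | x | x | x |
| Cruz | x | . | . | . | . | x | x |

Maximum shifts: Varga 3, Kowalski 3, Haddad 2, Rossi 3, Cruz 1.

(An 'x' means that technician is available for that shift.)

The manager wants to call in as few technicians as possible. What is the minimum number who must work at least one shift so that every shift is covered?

7 slots to fill and no one can take more than 3, so at least ⌈7/3⌉ = 3 technicians are needed.
Varga, Kowalski, and Haddad alone can cover everything: Shift 1→Varga, Shift 2→Varga, Shift 3→Kowalski, Shift 4→Kowalski, Shift 5→Kowalski, Shift 6→Varga, Shift 7→Haddad.

3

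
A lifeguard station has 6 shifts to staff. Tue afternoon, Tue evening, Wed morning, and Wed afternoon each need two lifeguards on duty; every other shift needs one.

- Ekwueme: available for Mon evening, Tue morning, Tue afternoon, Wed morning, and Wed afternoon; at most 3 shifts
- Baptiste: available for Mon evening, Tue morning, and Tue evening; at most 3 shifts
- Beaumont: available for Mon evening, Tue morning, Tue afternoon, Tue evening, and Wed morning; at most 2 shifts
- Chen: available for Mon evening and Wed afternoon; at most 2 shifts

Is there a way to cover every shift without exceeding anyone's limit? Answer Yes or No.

No

Total capacity is 10 and 10 slots are needed, so capacity alone doesn't rule it out.
Shifts {Tue afternoon, Tue evening, Wed morning} need 6 worker-slots in total, but the lifeguards available for any of those shifts (Ekwueme, Baptiste, and Beaumont) can supply at most 5 among them. So no valid schedule exists.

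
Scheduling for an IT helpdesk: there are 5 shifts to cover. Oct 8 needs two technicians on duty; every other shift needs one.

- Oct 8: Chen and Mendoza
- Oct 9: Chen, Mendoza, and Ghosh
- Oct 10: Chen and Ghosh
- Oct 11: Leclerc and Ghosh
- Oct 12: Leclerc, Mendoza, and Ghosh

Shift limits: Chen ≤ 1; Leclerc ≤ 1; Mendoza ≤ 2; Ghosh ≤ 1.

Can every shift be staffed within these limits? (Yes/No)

No

Shifts {Oct 8, Oct 9, Oct 10, Oct 11, Oct 12} need 6 worker-slots in total, but the technicians available for any of those shifts (Chen, Leclerc, Mendoza, and Ghosh) can supply at most 5 among them. So no valid schedule exists.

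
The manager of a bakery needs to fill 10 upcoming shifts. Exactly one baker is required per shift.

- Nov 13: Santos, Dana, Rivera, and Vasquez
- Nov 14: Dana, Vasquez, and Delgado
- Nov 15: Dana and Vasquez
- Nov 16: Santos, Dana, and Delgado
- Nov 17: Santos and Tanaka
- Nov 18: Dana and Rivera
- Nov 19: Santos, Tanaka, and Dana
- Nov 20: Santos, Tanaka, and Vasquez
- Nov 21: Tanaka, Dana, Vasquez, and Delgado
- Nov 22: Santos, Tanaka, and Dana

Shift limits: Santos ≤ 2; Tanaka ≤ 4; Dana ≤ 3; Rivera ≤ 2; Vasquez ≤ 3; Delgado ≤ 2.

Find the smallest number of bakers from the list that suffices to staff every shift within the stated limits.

3

10 slots to fill and no one can take more than 4, so at least ⌈10/4⌉ = 3 bakers are needed.
Tanaka, Dana, and Vasquez alone can cover everything: Nov 13→Dana, Nov 14→Vasquez, Nov 15→Vasquez, Nov 16→Dana, Nov 17→Tanaka, Nov 18→Dana, Nov 19→Tanaka, Nov 20→Tanaka, Nov 21→Vasquez, Nov 22→Tanaka.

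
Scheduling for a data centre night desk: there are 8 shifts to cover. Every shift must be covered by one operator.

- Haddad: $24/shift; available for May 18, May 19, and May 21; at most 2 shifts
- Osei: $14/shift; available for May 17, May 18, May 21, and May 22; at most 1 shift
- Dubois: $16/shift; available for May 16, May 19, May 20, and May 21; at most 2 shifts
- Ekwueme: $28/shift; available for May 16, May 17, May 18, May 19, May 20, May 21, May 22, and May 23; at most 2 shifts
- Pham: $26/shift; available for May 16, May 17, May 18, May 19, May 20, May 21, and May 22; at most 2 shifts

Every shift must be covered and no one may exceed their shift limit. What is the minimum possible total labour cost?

May 23 can only be covered by Ekwueme, so that assignment is forced.
Picking the cheapest available operator for each shift independently would cost $132, but that ignores the shift limits.
An optimal schedule: May 16→Dubois, May 17→Osei, May 18→Haddad, May 19→Haddad, May 20→Dubois, May 21→Pham, May 22→Pham, May 23→Ekwueme.
Total: 16 + 14 + 24 + 24 + 16 + 26 + 26 + 28 = $174.

$174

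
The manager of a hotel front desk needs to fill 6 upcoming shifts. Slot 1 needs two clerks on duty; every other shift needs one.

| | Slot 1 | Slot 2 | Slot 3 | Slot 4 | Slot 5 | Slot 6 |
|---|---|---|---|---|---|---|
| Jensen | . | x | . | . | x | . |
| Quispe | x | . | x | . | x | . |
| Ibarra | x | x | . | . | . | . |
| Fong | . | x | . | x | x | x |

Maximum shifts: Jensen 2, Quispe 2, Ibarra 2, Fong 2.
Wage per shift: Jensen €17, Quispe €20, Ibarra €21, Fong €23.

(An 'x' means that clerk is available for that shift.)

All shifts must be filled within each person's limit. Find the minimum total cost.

Slot 1 can only be covered by Quispe and Ibarra, so that assignment is forced.
Slot 3 can only be covered by Quispe, so that assignment is forced.
Slot 4 can only be covered by Fong, so that assignment is forced.
Picking the cheapest available clerk for each shift independently would cost €141, and that bound is achievable.
An optimal schedule: Slot 1→Quispe+Ibarra, Slot 2→Jensen, Slot 3→Quispe, Slot 4→Fong, Slot 5→Jensen, Slot 6→Fong.
Total: 20 + 21 + 17 + 20 + 23 + 17 + 23 = €141.

€141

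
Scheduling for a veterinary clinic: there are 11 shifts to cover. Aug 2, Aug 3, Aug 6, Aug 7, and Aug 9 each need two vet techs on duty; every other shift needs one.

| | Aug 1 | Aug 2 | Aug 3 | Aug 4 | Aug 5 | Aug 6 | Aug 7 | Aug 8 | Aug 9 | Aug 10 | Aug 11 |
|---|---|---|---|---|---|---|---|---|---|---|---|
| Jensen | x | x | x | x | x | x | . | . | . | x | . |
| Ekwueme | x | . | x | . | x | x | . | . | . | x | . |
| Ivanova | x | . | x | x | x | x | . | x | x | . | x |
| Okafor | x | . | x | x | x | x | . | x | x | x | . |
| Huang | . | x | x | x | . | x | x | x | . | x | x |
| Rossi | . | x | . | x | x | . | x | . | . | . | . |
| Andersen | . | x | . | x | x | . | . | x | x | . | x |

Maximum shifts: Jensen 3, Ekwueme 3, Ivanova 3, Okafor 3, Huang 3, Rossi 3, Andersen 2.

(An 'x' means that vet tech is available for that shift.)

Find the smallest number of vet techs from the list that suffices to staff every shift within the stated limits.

6

16 slots to fill and no one can take more than 3, so at least ⌈16/3⌉ = 6 vet techs are needed.
Jensen, Ekwueme, Ivanova, Okafor, Huang, and Rossi alone can cover everything: Aug 1→Jensen, Aug 2→Jensen+Huang, Aug 3→Ekwueme+Okafor, Aug 4→Okafor, Aug 5→Ekwueme, Aug 6→Ekwueme+Huang, Aug 7→Huang+Rossi, Aug 8→Ivanova, Aug 9→Ivanova+Okafor, Aug 10→Jensen, Aug 11→Ivanova.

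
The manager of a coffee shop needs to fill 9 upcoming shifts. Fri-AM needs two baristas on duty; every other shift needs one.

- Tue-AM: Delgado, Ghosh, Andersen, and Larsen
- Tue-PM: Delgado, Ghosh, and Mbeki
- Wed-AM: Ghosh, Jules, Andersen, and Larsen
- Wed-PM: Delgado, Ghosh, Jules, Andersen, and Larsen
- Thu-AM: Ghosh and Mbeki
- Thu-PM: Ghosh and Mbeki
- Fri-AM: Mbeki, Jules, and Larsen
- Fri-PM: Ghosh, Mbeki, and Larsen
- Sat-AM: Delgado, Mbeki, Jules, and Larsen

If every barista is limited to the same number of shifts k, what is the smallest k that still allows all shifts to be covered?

With 6 baristas and 10 worker-slots to fill, someone must work at least ⌈10/6⌉ = 2 shifts, so k ≥ 2.
k = 2 works: Tue-AM→Delgado, Tue-PM→Delgado, Wed-AM→Jules, Wed-PM→Andersen, Thu-AM→Ghosh, Thu-PM→Ghosh, Fri-AM→Mbeki+Jules, Fri-PM→Mbeki, Sat-AM→Larsen.
Loads: Delgado 2, Ghosh 2, Mbeki 2, Jules 2, Andersen 1, Larsen 1 — all ≤ 2.

2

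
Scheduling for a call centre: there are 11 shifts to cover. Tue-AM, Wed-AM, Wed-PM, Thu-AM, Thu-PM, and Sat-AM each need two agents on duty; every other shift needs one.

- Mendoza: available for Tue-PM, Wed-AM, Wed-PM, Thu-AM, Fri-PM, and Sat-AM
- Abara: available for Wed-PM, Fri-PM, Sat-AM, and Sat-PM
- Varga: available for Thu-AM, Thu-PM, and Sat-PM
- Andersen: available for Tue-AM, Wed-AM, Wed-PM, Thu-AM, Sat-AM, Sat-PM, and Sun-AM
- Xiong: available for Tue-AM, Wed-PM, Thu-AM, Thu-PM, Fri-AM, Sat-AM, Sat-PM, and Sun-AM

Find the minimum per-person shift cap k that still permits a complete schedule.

4

With 5 agents and 17 worker-slots to fill, someone must work at least ⌈17/5⌉ = 4 shifts, so k ≥ 4.
k = 4 works: Tue-AM→Andersen+Xiong, Tue-PM→Mendoza, Wed-AM→Mendoza+Andersen, Wed-PM→Mendoza+Abara, Thu-AM→Varga+Andersen, Thu-PM→Varga+Xiong, Fri-AM→Xiong, Fri-PM→Mendoza, Sat-AM→Abara+Xiong, Sat-PM→Abara, Sun-AM→Andersen.
Loads: Mendoza 4, Abara 3, Varga 2, Andersen 4, Xiong 4 — all ≤ 4.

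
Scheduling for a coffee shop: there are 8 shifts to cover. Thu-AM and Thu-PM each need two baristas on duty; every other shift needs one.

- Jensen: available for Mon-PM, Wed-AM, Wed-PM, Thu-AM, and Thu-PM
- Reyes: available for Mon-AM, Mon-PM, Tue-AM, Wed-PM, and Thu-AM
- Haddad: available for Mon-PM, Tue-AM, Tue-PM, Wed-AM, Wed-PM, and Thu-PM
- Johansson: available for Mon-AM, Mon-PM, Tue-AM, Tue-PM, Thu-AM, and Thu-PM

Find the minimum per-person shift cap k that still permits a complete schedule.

3

With 4 baristas and 10 worker-slots to fill, someone must work at least ⌈10/4⌉ = 3 shifts, so k ≥ 3.
k = 3 works: Mon-AM→Reyes, Mon-PM→Haddad, Tue-AM→Reyes, Tue-PM→Haddad, Wed-AM→Jensen, Wed-PM→Jensen, Thu-AM→Jensen+Reyes, Thu-PM→Haddad+Johansson.
Loads: Jensen 3, Reyes 3, Haddad 3, Johansson 1 — all ≤ 3.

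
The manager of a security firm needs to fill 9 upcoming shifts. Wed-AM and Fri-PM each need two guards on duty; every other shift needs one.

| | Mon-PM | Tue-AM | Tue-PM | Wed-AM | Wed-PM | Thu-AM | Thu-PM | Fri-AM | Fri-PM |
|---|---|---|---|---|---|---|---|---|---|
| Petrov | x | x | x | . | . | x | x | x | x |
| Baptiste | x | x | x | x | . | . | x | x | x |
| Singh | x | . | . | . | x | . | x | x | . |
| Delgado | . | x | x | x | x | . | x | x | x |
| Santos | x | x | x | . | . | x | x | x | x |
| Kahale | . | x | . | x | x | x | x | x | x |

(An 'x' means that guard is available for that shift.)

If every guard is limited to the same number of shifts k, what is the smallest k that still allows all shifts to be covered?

With 6 guards and 11 worker-slots to fill, someone must work at least ⌈11/6⌉ = 2 shifts, so k ≥ 2.
k = 2 works: Mon-PM→Petrov, Tue-AM→Delgado, Tue-PM→Baptiste, Wed-AM→Baptiste+Delgado, Wed-PM→Singh, Thu-AM→Petrov, Thu-PM→Singh, Fri-AM→Santos, Fri-PM→Santos+Kahale.
Loads: Petrov 2, Baptiste 2, Singh 2, Delgado 2, Santos 2, Kahale 1 — all ≤ 2.

2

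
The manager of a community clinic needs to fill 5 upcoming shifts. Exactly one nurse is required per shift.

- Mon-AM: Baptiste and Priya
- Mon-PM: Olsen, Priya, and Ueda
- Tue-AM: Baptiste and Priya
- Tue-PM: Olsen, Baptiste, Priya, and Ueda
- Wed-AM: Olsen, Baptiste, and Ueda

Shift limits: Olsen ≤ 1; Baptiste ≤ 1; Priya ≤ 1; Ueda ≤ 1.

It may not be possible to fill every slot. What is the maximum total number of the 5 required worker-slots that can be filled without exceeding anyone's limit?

4

Total capacity across all nurses is 1+1+1+1 = 4, and 5 slots are needed, so at most 4 can be filled.
An assignment achieving 4: Mon-AM→Baptiste, Mon-PM→Olsen, Tue-AM→Priya, Wed-AM→Ueda.
Loads: Olsen 1/1, Baptiste 1/1, Priya 1/1, Ueda 1/1.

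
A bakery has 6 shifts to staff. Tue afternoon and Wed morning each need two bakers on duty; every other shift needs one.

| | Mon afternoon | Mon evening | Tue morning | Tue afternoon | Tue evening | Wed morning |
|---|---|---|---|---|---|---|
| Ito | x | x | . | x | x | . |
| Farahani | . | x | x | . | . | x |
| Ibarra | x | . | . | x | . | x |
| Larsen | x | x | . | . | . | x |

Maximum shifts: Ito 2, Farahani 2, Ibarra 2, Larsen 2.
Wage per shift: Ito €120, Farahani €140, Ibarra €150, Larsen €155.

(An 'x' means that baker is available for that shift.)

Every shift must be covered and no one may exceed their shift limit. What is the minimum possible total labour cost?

Tue morning can only be covered by Farahani, so that assignment is forced.
Tue afternoon can only be covered by Ito and Ibarra, so that assignment is forced.
Tue evening can only be covered by Ito, so that assignment is forced.
Picking the cheapest available baker for each shift independently would cost €1060, but that ignores the shift limits.
An optimal schedule: Mon afternoon→Ibarra, Mon evening→Larsen, Tue morning→Farahani, Tue afternoon→Ito+Ibarra, Tue evening→Ito, Wed morning→Farahani+Larsen.
Total: 150 + 155 + 140 + 120 + 150 + 120 + 140 + 155 = €1130.

€1130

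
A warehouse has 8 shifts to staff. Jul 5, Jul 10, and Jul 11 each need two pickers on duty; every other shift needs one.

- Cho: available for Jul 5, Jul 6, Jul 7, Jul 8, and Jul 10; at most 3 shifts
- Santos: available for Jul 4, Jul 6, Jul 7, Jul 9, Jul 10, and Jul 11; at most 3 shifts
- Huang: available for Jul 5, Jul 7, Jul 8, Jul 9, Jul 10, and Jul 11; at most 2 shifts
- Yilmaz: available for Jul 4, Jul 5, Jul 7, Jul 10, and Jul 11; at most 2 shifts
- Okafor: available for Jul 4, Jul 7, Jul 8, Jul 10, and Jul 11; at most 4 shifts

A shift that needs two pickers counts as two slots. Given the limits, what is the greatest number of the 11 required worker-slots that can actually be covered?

Total capacity across all pickers is 3+3+2+2+4 = 14, and 11 slots are needed, so at most 11 can be filled.
An assignment achieving 11: Jul 4→Santos, Jul 5→Cho+Huang, Jul 6→Cho, Jul 7→Yilmaz, Jul 8→Cho, Jul 9→Santos, Jul 10→Yilmaz+Okafor, Jul 11→Santos+Huang.
Loads: Cho 3/3, Santos 3/3, Huang 2/2, Yilmaz 2/2, Okafor 1/4.

11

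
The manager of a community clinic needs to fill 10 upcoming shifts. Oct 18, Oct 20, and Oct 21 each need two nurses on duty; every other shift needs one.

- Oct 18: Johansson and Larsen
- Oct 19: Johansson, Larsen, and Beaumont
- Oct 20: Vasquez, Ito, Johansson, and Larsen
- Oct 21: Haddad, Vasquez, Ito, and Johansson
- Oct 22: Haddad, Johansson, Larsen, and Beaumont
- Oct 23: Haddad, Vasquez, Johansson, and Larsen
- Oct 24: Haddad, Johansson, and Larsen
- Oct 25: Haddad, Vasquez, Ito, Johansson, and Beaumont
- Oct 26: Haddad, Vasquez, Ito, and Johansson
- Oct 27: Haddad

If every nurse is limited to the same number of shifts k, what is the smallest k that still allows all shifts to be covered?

3

With 6 nurses and 13 worker-slots to fill, someone must work at least ⌈13/6⌉ = 3 shifts, so k ≥ 3.
k = 3 works: Oct 18→Johansson+Larsen, Oct 19→Johansson, Oct 20→Ito+Larsen, Oct 21→Ito+Johansson, Oct 22→Haddad, Oct 23→Vasquez, Oct 24→Haddad, Oct 25→Vasquez, Oct 26→Vasquez, Oct 27→Haddad.
Loads: Haddad 3, Vasquez 3, Ito 2, Johansson 3, Larsen 2, Beaumont 0 — all ≤ 3.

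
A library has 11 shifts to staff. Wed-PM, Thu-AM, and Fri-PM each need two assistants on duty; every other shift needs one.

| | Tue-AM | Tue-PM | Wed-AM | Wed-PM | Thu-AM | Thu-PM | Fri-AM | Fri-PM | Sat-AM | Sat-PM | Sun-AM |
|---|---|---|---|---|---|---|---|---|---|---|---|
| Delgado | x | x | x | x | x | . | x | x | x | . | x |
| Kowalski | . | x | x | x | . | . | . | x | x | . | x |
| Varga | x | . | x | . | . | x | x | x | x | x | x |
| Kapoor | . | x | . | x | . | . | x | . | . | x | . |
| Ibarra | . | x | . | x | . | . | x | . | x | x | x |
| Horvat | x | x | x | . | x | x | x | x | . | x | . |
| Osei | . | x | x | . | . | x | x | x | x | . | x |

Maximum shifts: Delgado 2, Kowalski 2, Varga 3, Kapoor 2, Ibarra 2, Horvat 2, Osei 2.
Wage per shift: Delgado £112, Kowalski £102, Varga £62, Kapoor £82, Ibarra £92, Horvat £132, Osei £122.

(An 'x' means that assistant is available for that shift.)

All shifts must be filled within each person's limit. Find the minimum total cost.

Thu-AM can only be covered by Delgado and Horvat, so that assignment is forced.
Picking the cheapest available assistant for each shift independently would cost £1098, but that ignores the shift limits.
An optimal schedule: Tue-AM→Varga, Tue-PM→Kapoor, Wed-AM→Kowalski, Wed-PM→Kapoor+Kowalski, Thu-AM→Delgado+Horvat, Thu-PM→Varga, Fri-AM→Osei, Fri-PM→Delgado+Osei, Sat-AM→Ibarra, Sat-PM→Varga, Sun-AM→Ibarra.
Total: 62 + 82 + 102 + 82 + 102 + 112 + 132 + 62 + 122 + 112 + 122 + 92 + 62 + 92 = £1338.

£1338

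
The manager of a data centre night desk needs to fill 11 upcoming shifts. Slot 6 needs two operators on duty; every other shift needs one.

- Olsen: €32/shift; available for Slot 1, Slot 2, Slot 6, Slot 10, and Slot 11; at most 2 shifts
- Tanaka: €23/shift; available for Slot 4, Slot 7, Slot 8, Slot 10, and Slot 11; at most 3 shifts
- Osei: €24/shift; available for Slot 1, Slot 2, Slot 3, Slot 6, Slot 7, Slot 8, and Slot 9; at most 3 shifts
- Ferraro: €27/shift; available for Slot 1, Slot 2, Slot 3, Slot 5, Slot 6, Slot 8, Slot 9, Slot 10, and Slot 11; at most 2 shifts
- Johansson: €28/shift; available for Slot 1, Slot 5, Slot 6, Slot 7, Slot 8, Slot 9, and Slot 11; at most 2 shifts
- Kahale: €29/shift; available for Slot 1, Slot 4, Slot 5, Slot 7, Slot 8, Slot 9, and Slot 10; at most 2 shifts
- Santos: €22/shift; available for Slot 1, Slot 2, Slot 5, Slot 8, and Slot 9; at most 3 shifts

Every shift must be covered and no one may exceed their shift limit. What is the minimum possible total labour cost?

€289

Picking the cheapest available operator for each shift independently would cost €277, but that ignores the shift limits.
An optimal schedule: Slot 1→Osei, Slot 2→Santos, Slot 3→Osei, Slot 4→Tanaka, Slot 5→Santos, Slot 6→Osei+Ferraro, Slot 7→Tanaka, Slot 8→Johansson, Slot 9→Santos, Slot 10→Tanaka, Slot 11→Ferraro.
Total: 24 + 22 + 24 + 23 + 22 + 24 + 27 + 23 + 28 + 22 + 23 + 27 = €289.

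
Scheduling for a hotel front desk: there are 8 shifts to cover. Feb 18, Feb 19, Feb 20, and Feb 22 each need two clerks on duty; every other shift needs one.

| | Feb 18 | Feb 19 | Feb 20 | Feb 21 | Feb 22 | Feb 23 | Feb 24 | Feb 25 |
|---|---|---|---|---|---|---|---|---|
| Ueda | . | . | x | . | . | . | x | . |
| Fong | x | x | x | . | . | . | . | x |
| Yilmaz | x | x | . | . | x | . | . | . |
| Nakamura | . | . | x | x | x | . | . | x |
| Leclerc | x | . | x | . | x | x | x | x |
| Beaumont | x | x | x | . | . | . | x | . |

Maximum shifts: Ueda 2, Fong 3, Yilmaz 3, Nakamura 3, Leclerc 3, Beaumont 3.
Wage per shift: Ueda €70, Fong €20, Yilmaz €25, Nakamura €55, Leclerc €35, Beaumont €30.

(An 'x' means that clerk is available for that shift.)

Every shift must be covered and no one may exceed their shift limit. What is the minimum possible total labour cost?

Feb 21 can only be covered by Nakamura, so that assignment is forced.
Feb 23 can only be covered by Leclerc, so that assignment is forced.
Picking the cheapest available clerk for each shift independently would cost €340, but that ignores the shift limits.
An optimal schedule: Feb 18→Yilmaz+Beaumont, Feb 19→Fong+Yilmaz, Feb 20→Fong+Beaumont, Feb 21→Nakamura, Feb 22→Yilmaz+Leclerc, Feb 23→Leclerc, Feb 24→Beaumont, Feb 25→Fong.
Total: 25 + 30 + 20 + 25 + 20 + 30 + 55 + 25 + 35 + 35 + 30 + 20 = €350.

€350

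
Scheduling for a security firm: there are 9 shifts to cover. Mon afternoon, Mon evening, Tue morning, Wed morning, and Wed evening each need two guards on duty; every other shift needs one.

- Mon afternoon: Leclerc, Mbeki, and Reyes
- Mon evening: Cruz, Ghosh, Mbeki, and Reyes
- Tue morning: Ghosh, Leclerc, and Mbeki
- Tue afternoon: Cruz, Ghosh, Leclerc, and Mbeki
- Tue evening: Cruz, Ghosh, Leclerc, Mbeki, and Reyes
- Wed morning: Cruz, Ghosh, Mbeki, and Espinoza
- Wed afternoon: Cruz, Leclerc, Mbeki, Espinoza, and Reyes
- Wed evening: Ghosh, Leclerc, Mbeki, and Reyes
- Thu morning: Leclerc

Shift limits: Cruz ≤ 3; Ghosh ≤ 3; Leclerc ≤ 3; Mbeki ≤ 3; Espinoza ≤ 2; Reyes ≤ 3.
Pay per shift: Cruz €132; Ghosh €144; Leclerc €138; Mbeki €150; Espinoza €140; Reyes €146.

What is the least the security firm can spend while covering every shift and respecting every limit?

€1960

Thu morning can only be covered by Leclerc, so that assignment is forced.
Picking the cheapest available guard for each shift independently would cost €1930, but that ignores the shift limits.
An optimal schedule: Mon afternoon→Leclerc+Reyes, Mon evening→Cruz+Reyes, Tue morning→Leclerc+Ghosh, Tue afternoon→Cruz, Tue evening→Cruz, Wed morning→Espinoza+Ghosh, Wed afternoon→Espinoza, Wed evening→Ghosh+Reyes, Thu morning→Leclerc.
Total: 138 + 146 + 132 + 146 + 138 + 144 + 132 + 132 + 140 + 144 + 140 + 144 + 146 + 138 = €1960.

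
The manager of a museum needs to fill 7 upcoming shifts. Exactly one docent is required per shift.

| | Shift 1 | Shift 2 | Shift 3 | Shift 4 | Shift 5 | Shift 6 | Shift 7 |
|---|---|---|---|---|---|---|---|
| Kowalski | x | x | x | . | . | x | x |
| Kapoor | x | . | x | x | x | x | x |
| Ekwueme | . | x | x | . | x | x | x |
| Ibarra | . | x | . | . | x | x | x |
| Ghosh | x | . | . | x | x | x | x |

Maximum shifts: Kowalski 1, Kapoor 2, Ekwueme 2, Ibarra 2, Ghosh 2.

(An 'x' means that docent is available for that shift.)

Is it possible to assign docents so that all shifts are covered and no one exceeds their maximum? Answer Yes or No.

One valid schedule: Shift 1→Kowalski, Shift 2→Ekwueme, Shift 3→Kapoor, Shift 4→Kapoor, Shift 5→Ekwueme, Shift 6→Ibarra, Shift 7→Ibarra.
Loads: Kowalski 1/1, Kapoor 2/2, Ekwueme 2/2, Ibarra 2/2, Ghosh 0/2 — all within limits.

Yes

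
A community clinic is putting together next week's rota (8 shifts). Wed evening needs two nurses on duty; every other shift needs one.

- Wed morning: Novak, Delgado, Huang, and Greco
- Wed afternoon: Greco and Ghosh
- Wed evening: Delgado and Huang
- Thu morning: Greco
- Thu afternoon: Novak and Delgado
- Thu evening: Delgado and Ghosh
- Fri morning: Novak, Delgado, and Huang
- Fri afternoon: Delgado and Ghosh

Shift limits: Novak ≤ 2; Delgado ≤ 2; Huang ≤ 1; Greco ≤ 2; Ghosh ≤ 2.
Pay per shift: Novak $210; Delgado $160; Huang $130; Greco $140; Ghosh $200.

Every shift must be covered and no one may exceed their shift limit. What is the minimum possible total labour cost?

$1550

Wed evening can only be covered by Delgado and Huang, so that assignment is forced.
Thu morning can only be covered by Greco, so that assignment is forced.
Picking the cheapest available nurse for each shift independently would cost $1310, but that ignores the shift limits.
An optimal schedule: Wed morning→Delgado, Wed afternoon→Greco, Wed evening→Delgado+Huang, Thu morning→Greco, Thu afternoon→Novak, Thu evening→Ghosh, Fri morning→Novak, Fri afternoon→Ghosh.
Total: 160 + 140 + 160 + 130 + 140 + 210 + 200 + 210 + 200 = $1550.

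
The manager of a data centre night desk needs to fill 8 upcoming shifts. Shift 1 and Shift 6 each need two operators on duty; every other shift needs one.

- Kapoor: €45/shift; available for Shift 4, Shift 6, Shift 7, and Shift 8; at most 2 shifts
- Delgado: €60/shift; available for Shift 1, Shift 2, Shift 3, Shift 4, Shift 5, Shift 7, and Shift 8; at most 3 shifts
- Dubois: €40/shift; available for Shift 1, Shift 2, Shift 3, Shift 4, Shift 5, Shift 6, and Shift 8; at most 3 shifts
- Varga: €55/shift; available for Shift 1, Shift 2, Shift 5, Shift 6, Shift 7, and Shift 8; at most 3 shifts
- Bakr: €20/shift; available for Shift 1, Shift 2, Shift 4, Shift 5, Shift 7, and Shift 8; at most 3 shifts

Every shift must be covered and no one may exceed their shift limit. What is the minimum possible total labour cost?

€380

Picking the cheapest available operator for each shift independently would cost €285, but that ignores the shift limits.
An optimal schedule: Shift 1→Dubois+Varga, Shift 2→Bakr, Shift 3→Dubois, Shift 4→Bakr, Shift 5→Bakr, Shift 6→Dubois+Kapoor, Shift 7→Kapoor, Shift 8→Varga.
Total: 40 + 55 + 20 + 40 + 20 + 20 + 40 + 45 + 45 + 55 = €380.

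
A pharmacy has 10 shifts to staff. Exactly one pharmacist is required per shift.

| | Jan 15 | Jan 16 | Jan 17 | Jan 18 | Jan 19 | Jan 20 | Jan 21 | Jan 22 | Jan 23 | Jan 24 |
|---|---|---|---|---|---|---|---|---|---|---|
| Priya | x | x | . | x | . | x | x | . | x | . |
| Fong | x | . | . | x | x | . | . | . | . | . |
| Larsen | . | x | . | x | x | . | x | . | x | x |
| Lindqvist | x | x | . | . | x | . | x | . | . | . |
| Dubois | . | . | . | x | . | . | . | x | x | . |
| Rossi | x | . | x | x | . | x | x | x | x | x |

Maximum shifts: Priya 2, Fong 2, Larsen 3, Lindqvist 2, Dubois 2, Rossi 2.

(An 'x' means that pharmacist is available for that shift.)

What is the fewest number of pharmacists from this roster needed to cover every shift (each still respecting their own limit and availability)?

5

10 slots to fill and no one can take more than 3, so at least ⌈10/3⌉ = 4 pharmacists are needed.
Any 4 pharmacists together have capacity at most 3+2+2+2 = 9 < 10 slots, so 4 can never suffice.
Priya, Fong, Larsen, Lindqvist, and Rossi alone can cover everything: Jan 15→Fong, Jan 16→Priya, Jan 17→Rossi, Jan 18→Larsen, Jan 19→Fong, Jan 20→Priya, Jan 21→Lindqvist, Jan 22→Rossi, Jan 23→Larsen, Jan 24→Larsen.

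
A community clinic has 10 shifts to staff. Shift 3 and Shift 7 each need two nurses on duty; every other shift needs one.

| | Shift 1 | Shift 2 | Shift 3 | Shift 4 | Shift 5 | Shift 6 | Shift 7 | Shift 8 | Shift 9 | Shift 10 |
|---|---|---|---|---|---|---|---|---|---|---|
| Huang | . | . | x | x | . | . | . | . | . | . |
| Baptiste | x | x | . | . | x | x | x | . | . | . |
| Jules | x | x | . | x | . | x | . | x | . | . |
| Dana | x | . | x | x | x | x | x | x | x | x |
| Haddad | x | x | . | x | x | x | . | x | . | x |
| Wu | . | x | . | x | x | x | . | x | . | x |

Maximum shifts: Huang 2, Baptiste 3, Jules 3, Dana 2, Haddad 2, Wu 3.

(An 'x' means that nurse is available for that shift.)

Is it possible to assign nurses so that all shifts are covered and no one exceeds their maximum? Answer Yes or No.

No

Total capacity is 15 and 12 slots are needed, so capacity alone doesn't rule it out.
Shifts {Shift 3, Shift 7, Shift 9} need 5 worker-slots in total, but the nurses available for any of those shifts (Huang, Baptiste, and Dana) can supply at most 4 among them. So no valid schedule exists.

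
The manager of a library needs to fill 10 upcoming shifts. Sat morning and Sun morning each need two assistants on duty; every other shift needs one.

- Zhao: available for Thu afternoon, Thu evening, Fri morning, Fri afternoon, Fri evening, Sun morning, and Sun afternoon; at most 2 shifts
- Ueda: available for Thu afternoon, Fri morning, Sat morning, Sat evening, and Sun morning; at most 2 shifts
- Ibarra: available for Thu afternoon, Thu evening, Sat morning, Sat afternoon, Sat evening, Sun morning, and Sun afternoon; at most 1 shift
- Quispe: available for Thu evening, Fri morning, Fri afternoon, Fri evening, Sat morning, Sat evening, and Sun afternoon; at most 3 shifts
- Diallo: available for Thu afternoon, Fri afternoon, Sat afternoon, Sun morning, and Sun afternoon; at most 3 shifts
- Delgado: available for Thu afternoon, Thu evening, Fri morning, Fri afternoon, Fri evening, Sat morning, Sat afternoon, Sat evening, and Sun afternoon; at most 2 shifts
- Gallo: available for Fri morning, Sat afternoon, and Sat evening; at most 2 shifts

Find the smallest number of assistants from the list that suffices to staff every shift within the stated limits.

5

12 slots to fill and no one can take more than 3, so at least ⌈12/3⌉ = 4 assistants are needed.
Any 4 assistants together have capacity at most 3+3+2+2 = 10 < 12 slots, so 4 can never suffice.
Zhao, Ueda, Quispe, Diallo, and Delgado alone can cover everything: Thu afternoon→Diallo, Thu evening→Zhao, Fri morning→Quispe, Fri afternoon→Delgado, Fri evening→Zhao, Sat morning→Ueda+Quispe, Sat afternoon→Diallo, Sat evening→Quispe, Sun morning→Ueda+Diallo, Sun afternoon→Delgado.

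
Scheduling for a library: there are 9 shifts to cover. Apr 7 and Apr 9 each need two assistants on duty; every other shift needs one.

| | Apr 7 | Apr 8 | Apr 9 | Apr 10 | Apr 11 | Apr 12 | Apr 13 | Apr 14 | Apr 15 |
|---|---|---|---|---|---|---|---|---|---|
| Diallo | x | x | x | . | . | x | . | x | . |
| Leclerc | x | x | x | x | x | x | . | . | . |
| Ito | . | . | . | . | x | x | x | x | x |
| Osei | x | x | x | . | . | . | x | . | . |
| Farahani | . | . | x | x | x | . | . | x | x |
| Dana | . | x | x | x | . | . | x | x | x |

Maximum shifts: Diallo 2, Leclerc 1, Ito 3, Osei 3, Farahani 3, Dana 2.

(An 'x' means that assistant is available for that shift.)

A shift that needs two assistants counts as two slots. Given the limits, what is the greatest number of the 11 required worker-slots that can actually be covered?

Total capacity across all assistants is 2+1+3+3+3+2 = 14, and 11 slots are needed, so at most 11 can be filled.
An assignment achieving 11: Apr 7→Diallo+Leclerc, Apr 8→Osei, Apr 9→Osei+Farahani, Apr 10→Farahani, Apr 11→Ito, Apr 12→Diallo, Apr 13→Ito, Apr 14→Farahani, Apr 15→Ito.
Loads: Diallo 2/2, Leclerc 1/1, Ito 3/3, Osei 2/3, Farahani 3/3, Dana 0/2.

11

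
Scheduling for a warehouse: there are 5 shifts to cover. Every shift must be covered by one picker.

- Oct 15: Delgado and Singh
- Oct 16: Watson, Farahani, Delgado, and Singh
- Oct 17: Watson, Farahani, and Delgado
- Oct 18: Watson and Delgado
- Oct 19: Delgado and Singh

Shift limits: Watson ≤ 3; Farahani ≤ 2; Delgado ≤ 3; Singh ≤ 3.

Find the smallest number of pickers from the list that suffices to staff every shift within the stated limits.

2

5 slots to fill and no one can take more than 3, so at least ⌈5/3⌉ = 2 pickers are needed.
Watson and Delgado alone can cover everything: Oct 15→Delgado, Oct 16→Watson, Oct 17→Watson, Oct 18→Watson, Oct 19→Delgado.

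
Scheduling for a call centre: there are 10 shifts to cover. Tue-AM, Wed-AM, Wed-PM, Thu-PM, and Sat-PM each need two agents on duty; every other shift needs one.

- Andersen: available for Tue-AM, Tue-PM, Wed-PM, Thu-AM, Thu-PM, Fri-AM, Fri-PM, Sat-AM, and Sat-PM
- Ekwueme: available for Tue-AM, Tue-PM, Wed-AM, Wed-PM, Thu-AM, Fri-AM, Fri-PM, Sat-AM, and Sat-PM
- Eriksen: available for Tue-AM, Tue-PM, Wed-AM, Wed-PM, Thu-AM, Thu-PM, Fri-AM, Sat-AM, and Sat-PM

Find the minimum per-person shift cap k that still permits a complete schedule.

With 3 agents and 15 worker-slots to fill, someone must work at least ⌈15/3⌉ = 5 shifts, so k ≥ 5.
k = 5 works: Tue-AM→Andersen+Ekwueme, Tue-PM→Andersen, Wed-AM→Ekwueme+Eriksen, Wed-PM→Andersen+Ekwueme, Thu-AM→Ekwueme, Thu-PM→Andersen+Eriksen, Fri-AM→Eriksen, Fri-PM→Andersen, Sat-AM→Eriksen, Sat-PM→Ekwueme+Eriksen.
Loads: Andersen 5, Ekwueme 5, Eriksen 5 — all ≤ 5.

5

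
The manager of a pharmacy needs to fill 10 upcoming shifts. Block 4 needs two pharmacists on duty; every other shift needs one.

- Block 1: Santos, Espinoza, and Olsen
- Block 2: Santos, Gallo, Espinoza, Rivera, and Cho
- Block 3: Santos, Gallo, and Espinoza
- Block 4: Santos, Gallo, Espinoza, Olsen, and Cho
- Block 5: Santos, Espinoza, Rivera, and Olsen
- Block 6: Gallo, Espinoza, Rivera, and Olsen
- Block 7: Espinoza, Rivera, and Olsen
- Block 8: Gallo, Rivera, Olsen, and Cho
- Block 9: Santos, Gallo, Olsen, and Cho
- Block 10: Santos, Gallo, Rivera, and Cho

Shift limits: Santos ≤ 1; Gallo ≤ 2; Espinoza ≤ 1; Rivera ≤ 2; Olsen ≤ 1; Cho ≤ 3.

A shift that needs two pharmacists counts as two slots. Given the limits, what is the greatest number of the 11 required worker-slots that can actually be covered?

Total capacity across all pharmacists is 1+2+1+2+1+3 = 10, and 11 slots are needed, so at most 10 can be filled.
An assignment achieving 10: Block 1→Santos, Block 2→Cho, Block 3→Gallo, Block 4→Cho, Block 5→Rivera, Block 6→Gallo, Block 7→Espinoza, Block 8→Rivera, Block 9→Olsen, Block 10→Cho.
Loads: Santos 1/1, Gallo 2/2, Espinoza 1/1, Rivera 2/2, Olsen 1/1, Cho 3/3.

10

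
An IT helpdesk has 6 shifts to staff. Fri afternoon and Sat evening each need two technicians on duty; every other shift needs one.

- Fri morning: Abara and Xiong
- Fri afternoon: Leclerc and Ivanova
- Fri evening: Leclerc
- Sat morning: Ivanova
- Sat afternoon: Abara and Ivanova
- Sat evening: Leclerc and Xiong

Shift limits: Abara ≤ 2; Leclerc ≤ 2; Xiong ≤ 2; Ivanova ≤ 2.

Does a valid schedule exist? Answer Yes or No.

Total capacity is 8 and 8 slots are needed, so capacity alone doesn't rule it out.
Shifts {Fri afternoon, Fri evening, Sat evening} need 5 worker-slots in total, but the technicians available for any of those shifts (Leclerc, Xiong, and Ivanova) can supply at most 4 among them. So no valid schedule exists.

No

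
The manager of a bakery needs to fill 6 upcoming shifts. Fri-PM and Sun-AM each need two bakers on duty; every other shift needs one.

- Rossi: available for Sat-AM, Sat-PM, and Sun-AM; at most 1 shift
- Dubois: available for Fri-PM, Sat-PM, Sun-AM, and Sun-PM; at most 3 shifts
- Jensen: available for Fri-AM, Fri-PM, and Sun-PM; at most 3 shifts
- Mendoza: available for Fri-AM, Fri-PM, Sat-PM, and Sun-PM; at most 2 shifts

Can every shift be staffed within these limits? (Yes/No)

Total capacity is 9 and 8 slots are needed, so capacity alone doesn't rule it out.
Shifts {Sat-AM, Sun-AM} need 3 worker-slots in total, but the bakers available for any of those shifts (Rossi and Dubois) can supply at most 2 among them. So no valid schedule exists.

No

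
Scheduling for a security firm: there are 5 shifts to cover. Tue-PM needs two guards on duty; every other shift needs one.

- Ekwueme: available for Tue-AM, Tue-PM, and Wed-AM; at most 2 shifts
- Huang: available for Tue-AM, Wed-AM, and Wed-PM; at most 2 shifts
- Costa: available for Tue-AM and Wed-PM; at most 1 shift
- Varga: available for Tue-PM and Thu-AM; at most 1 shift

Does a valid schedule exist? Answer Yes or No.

No

Total capacity is 6 and 6 slots are needed, so capacity alone doesn't rule it out.
Shifts {Tue-PM, Thu-AM} need 3 worker-slots in total, but the guards available for any of those shifts (Ekwueme and Varga) can supply at most 2 among them. So no valid schedule exists.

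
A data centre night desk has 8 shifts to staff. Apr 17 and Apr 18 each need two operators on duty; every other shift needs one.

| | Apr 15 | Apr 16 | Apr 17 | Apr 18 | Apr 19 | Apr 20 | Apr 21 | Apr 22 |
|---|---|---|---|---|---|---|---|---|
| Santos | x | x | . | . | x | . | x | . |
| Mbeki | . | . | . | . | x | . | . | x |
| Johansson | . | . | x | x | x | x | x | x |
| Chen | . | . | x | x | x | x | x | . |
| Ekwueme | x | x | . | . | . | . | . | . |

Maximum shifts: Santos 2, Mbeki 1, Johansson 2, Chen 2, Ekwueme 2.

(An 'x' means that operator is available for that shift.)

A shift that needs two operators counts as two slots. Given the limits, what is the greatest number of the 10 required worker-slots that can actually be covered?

Total capacity across all operators is 2+1+2+2+2 = 9, and 10 slots are needed, so at most 9 can be filled.
An assignment achieving 9: Apr 15→Ekwueme, Apr 16→Ekwueme, Apr 17→Johansson+Chen, Apr 18→Johansson+Chen, Apr 19→Santos, Apr 21→Santos, Apr 22→Mbeki.
Loads: Santos 2/2, Mbeki 1/1, Johansson 2/2, Chen 2/2, Ekwueme 2/2.

9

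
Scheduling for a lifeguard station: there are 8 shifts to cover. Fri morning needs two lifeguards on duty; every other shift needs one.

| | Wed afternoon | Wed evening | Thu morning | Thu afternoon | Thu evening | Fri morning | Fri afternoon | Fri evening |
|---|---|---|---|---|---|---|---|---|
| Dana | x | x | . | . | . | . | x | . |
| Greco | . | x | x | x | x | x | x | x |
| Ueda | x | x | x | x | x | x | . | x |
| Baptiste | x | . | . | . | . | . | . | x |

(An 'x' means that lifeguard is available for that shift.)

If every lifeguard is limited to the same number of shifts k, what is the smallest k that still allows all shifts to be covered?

With 4 lifeguards and 9 worker-slots to fill, someone must work at least ⌈9/4⌉ = 3 shifts, so k ≥ 3.
k = 3 works: Wed afternoon→Dana, Wed evening→Dana, Thu morning→Greco, Thu afternoon→Greco, Thu evening→Ueda, Fri morning→Greco+Ueda, Fri afternoon→Dana, Fri evening→Ueda.
Loads: Dana 3, Greco 3, Ueda 3, Baptiste 0 — all ≤ 3.

3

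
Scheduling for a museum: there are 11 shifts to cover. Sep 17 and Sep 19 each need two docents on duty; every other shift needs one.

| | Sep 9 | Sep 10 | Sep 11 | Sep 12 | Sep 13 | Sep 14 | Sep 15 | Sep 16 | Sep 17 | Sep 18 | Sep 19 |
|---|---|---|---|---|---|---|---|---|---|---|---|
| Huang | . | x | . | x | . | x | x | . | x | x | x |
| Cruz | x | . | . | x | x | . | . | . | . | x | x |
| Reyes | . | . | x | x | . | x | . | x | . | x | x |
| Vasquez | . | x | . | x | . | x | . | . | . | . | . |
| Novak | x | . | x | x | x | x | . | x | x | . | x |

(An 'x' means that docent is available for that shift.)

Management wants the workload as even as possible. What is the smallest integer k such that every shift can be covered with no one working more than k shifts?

3

With 5 docents and 13 worker-slots to fill, someone must work at least ⌈13/5⌉ = 3 shifts, so k ≥ 3.
k = 3 works: Sep 9→Cruz, Sep 10→Huang, Sep 11→Reyes, Sep 12→Vasquez, Sep 13→Cruz, Sep 14→Vasquez, Sep 15→Huang, Sep 16→Reyes, Sep 17→Huang+Novak, Sep 18→Cruz, Sep 19→Reyes+Novak.
Loads: Huang 3, Cruz 3, Reyes 3, Vasquez 2, Novak 2 — all ≤ 3.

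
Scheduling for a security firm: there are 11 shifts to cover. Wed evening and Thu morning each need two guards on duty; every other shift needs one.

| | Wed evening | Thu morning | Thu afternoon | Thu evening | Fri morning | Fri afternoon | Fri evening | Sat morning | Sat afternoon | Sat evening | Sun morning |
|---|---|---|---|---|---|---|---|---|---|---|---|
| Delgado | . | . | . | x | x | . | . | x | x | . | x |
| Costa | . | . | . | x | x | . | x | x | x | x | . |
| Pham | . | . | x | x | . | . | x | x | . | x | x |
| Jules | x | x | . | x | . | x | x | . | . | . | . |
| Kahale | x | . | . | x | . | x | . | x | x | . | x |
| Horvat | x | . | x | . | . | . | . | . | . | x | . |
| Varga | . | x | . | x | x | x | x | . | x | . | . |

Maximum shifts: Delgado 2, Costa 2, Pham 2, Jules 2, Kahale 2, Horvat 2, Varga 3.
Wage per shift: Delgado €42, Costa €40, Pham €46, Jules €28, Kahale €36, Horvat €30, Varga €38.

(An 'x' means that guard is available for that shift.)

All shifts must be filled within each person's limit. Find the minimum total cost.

€466

Thu morning can only be covered by Jules and Varga, so that assignment is forced.
Picking the cheapest available guard for each shift independently would cost €414, but that ignores the shift limits.
An optimal schedule: Wed evening→Jules+Horvat, Thu morning→Jules+Varga, Thu afternoon→Horvat, Thu evening→Delgado, Fri morning→Varga, Fri afternoon→Kahale, Fri evening→Varga, Sat morning→Costa, Sat afternoon→Delgado, Sat evening→Costa, Sun morning→Kahale.
Total: 28 + 30 + 28 + 38 + 30 + 42 + 38 + 36 + 38 + 40 + 42 + 40 + 36 = €466.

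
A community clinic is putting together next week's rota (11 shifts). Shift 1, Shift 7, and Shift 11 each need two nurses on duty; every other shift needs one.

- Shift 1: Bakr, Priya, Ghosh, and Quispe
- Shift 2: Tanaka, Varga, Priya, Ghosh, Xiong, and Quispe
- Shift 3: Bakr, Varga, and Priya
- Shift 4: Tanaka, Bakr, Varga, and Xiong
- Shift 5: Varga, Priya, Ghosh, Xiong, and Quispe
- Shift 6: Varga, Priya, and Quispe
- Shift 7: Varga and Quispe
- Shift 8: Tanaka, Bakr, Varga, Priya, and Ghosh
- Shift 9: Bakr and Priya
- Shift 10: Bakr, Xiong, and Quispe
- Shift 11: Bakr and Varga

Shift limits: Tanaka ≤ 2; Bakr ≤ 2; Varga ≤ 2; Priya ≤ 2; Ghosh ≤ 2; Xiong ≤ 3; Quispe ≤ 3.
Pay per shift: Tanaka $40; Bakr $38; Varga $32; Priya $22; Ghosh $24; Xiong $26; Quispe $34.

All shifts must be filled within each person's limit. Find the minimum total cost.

$412

Shift 7 can only be covered by Varga and Quispe, so that assignment is forced.
Shift 11 can only be covered by Bakr and Varga, so that assignment is forced.
Picking the cheapest available nurse for each shift independently would cost $366, but that ignores the shift limits.
An optimal schedule: Shift 1→Quispe+Bakr, Shift 2→Xiong, Shift 3→Priya, Shift 4→Xiong, Shift 5→Ghosh, Shift 6→Quispe, Shift 7→Varga+Quispe, Shift 8→Ghosh, Shift 9→Priya, Shift 10→Xiong, Shift 11→Varga+Bakr.
Total: 34 + 38 + 26 + 22 + 26 + 24 + 34 + 32 + 34 + 24 + 22 + 26 + 32 + 38 = $412.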